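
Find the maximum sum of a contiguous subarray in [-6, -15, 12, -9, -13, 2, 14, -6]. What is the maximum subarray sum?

Using Kadane's algorithm on [-6, -15, 12, -9, -13, 2, 14, -6]:

Scanning through the array:
Position 1 (value -15): max_ending_here = -15, max_so_far = -6
Position 2 (value 12): max_ending_here = 12, max_so_far = 12
Position 3 (value -9): max_ending_here = 3, max_so_far = 12
Position 4 (value -13): max_ending_here = -10, max_so_far = 12
Position 5 (value 2): max_ending_here = 2, max_so_far = 12
Position 6 (value 14): max_ending_here = 16, max_so_far = 16
Position 7 (value -6): max_ending_here = 10, max_so_far = 16

Maximum subarray: [2, 14]
Maximum sum: 16

The maximum subarray is [2, 14] with sum 16. This subarray runs from index 5 to index 6.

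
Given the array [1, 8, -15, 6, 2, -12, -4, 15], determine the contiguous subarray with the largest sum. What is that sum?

Using Kadane's algorithm on [1, 8, -15, 6, 2, -12, -4, 15]:

Scanning through the array:
Position 1 (value 8): max_ending_here = 9, max_so_far = 9
Position 2 (value -15): max_ending_here = -6, max_so_far = 9
Position 3 (value 6): max_ending_here = 6, max_so_far = 9
Position 4 (value 2): max_ending_here = 8, max_so_far = 9
Position 5 (value -12): max_ending_here = -4, max_so_far = 9
Position 6 (value -4): max_ending_here = -4, max_so_far = 9
Position 7 (value 15): max_ending_here = 15, max_so_far = 15

Maximum subarray: [15]
Maximum sum: 15

The maximum subarray is [15] with sum 15. This subarray runs from index 7 to index 7.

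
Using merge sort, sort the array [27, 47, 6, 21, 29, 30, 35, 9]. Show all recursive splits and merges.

Merge sort trace:

Split: [27, 47, 6, 21, 29, 30, 35, 9] -> [27, 47, 6, 21] and [29, 30, 35, 9]
  Split: [27, 47, 6, 21] -> [27, 47] and [6, 21]
    Split: [27, 47] -> [27] and [47]
    Merge: [27] + [47] -> [27, 47]
    Split: [6, 21] -> [6] and [21]
    Merge: [6] + [21] -> [6, 21]
  Merge: [27, 47] + [6, 21] -> [6, 21, 27, 47]
  Split: [29, 30, 35, 9] -> [29, 30] and [35, 9]
    Split: [29, 30] -> [29] and [30]
    Merge: [29] + [30] -> [29, 30]
    Split: [35, 9] -> [35] and [9]
    Merge: [35] + [9] -> [9, 35]
  Merge: [29, 30] + [9, 35] -> [9, 29, 30, 35]
Merge: [6, 21, 27, 47] + [9, 29, 30, 35] -> [6, 9, 21, 27, 29, 30, 35, 47]

Final sorted array: [6, 9, 21, 27, 29, 30, 35, 47]

The merge sort proceeds by recursively splitting the array and merging sorted halves.
After all merges, the sorted array is [6, 9, 21, 27, 29, 30, 35, 47].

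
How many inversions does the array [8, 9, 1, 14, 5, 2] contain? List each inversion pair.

Finding inversions in [8, 9, 1, 14, 5, 2]:

(0, 2): arr[0]=8 > arr[2]=1
(0, 4): arr[0]=8 > arr[4]=5
(0, 5): arr[0]=8 > arr[5]=2
(1, 2): arr[1]=9 > arr[2]=1
(1, 4): arr[1]=9 > arr[4]=5
(1, 5): arr[1]=9 > arr[5]=2
(3, 4): arr[3]=14 > arr[4]=5
(3, 5): arr[3]=14 > arr[5]=2
(4, 5): arr[4]=5 > arr[5]=2

Total inversions: 9

The array has 9 inversion(s): (0,2), (0,4), (0,5), (1,2), (1,4), (1,5), (3,4), (3,5), (4,5). Each pair (i,j) satisfies i < j and arr[i] > arr[j].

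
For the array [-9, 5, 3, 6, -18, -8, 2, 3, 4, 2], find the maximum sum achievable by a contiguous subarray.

Using Kadane's algorithm on [-9, 5, 3, 6, -18, -8, 2, 3, 4, 2]:

Scanning through the array:
Position 1 (value 5): max_ending_here = 5, max_so_far = 5
Position 2 (value 3): max_ending_here = 8, max_so_far = 8
Position 3 (value 6): max_ending_here = 14, max_so_far = 14
Position 4 (value -18): max_ending_here = -4, max_so_far = 14
Position 5 (value -8): max_ending_here = -8, max_so_far = 14
Position 6 (value 2): max_ending_here = 2, max_so_far = 14
Position 7 (value 3): max_ending_here = 5, max_so_far = 14
Position 8 (value 4): max_ending_here = 9, max_so_far = 14
Position 9 (value 2): max_ending_here = 11, max_so_far = 14

Maximum subarray: [5, 3, 6]
Maximum sum: 14

The maximum subarray is [5, 3, 6] with sum 14. This subarray runs from index 1 to index 3.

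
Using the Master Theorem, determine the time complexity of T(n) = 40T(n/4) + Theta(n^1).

Master Theorem for T(n) = 40T(n/4) + O(n^1):

a = 40, b = 4, c = 1
log_b(a) = log_4(40) = 2.6610

Case 1: c = 1 < log_4(40) = 2.6610
T(n) = O(n^(log_4 40))

For T(n) = 40T(n/4) + O(n^1): log_4(40) = 2.6610. This is Case 1 of the Master Theorem (c < log_b(a), work dominated by leaves), giving O(n^(log_4 40)).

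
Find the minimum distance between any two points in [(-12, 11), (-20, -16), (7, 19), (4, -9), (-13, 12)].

Computing all pairwise distances among 5 points:

d((-12, 11), (-20, -16)) = 28.1603
d((-12, 11), (7, 19)) = 20.6155
d((-12, 11), (4, -9)) = 25.6125
d((-12, 11), (-13, 12)) = 1.4142 <-- minimum
d((-20, -16), (7, 19)) = 44.2041
d((-20, -16), (4, -9)) = 25.0
d((-20, -16), (-13, 12)) = 28.8617
d((7, 19), (4, -9)) = 28.1603
d((7, 19), (-13, 12)) = 21.1896
d((4, -9), (-13, 12)) = 27.0185

Closest pair: (-12, 11) and (-13, 12) with distance 1.4142

The closest pair is (-12, 11) and (-13, 12) with Euclidean distance 1.4142. For 5 points, brute-force pairwise comparison is shown above. For large n, the divide-and-conquer algorithm (sort by x, recurse on halves, check the dividing strip) achieves O(n log n).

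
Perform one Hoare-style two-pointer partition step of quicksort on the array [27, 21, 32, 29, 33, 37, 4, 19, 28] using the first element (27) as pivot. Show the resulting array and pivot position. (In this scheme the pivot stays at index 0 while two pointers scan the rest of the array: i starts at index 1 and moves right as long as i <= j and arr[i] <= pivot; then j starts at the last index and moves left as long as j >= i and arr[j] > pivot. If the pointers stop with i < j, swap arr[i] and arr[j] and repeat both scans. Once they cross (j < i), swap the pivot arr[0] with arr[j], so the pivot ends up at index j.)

Hoare-style two-pointer partition with pivot = 27:

Initial array: [27, 21, 32, 29, 33, 37, 4, 19, 28]

Pointers start at i = 1, j = 8.
i stops at index 2 (arr[2]=32 > 27), j stops at index 7 (arr[7]=19 <= 27): swap arr[2] and arr[7], array becomes [27, 21, 19, 29, 33, 37, 4, 32, 28]
i stops at index 3 (arr[3]=29 > 27), j stops at index 6 (arr[6]=4 <= 27): swap arr[3] and arr[6], array becomes [27, 21, 19, 4, 33, 37, 29, 32, 28]
i ends at 4, j ends at 3: the pointers have crossed (j < i), so scanning stops.

Swap pivot arr[0] with arr[3] to place pivot at position 3: [4, 21, 19, 27, 33, 37, 29, 32, 28]
Pivot position: 3

After partitioning with pivot 27, the array becomes [4, 21, 19, 27, 33, 37, 29, 32, 28]. The pivot is placed at index 3. All elements to the left of the pivot are <= 27, and all elements to the right are > 27.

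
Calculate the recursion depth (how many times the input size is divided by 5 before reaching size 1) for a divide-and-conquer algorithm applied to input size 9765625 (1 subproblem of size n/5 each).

For divide and conquer with division factor 5:

Problem sizes at each level:
Level 0: 9765625
Level 1: 1953125
Level 2: 390625
Level 3: 78125
Level 4: 15625
Level 5: 3125
Level 6: 625
Level 7: 125
Level 8: 25
Level 9: 5
Level 10: 1

The root is level 0 and the size-1 base case is level 10 (the tree spans levels 0 through 10, i.e. 11 levels counting the root), so the depth is the number of divisions: log_5(9765625) = 10

The recursion tree depth is log_5(9765625) = 10. At each level, the problem size is divided by 5, so it takes 10 divisions to reduce to a base case of size 1. The algorithm makes 1 recursive call at each level.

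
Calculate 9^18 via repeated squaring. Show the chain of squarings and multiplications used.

Computing 9^18 by squaring (build up from 9^1; each line after the first costs one multiplication):

9^1 = 9
9^2 = (9^1)^2 = 9^2 = 81
9^4 = (9^2)^2 = 81^2 = 6561
9^8 = (9^4)^2 = 6561^2 = 43046721
9^9 = 9 * 9^8 = 9 * 43046721 = 387420489
9^18 = (9^9)^2 = 387420489^2 = 150094635296999121

Result: 150094635296999121
Multiplications needed: 5 (5 lines after 9^1)

9^18 = 150094635296999121. Using exponentiation by squaring, this requires 5 multiplications. The key idea: if the exponent is even, square the half-power; if odd, multiply by the base once.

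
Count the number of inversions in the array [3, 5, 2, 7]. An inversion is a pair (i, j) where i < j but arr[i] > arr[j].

Finding inversions in [3, 5, 2, 7]:

(0, 2): arr[0]=3 > arr[2]=2
(1, 2): arr[1]=5 > arr[2]=2

Total inversions: 2

The array has 2 inversion(s): (0,2), (1,2). Each pair (i,j) satisfies i < j and arr[i] > arr[j].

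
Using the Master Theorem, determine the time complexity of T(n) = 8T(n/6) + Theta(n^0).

Master Theorem for T(n) = 8T(n/6) + O(n^0):

a = 8, b = 6, c = 0
log_b(a) = log_6(8) = 1.1606

Case 1: c = 0 < log_6(8) = 1.1606
T(n) = O(n^(log_6 8))

For T(n) = 8T(n/6) + O(n^0): log_6(8) = 1.1606. This is Case 1 of the Master Theorem (c < log_b(a), work dominated by leaves), giving O(n^(log_6 8)).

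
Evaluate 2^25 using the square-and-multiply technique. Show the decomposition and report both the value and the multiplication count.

Computing 2^25 by squaring (build up from 2^1; each line after the first costs one multiplication):

2^1 = 2
2^2 = (2^1)^2 = 2^2 = 4
2^3 = 2 * 2^2 = 2 * 4 = 8
2^6 = (2^3)^2 = 8^2 = 64
2^12 = (2^6)^2 = 64^2 = 4096
2^24 = (2^12)^2 = 4096^2 = 16777216
2^25 = 2 * 2^24 = 2 * 16777216 = 33554432

Result: 33554432
Multiplications needed: 6 (6 lines after 2^1)

2^25 = 33554432. Using exponentiation by squaring, this requires 6 multiplications. The key idea: if the exponent is even, square the half-power; if odd, multiply by the base once.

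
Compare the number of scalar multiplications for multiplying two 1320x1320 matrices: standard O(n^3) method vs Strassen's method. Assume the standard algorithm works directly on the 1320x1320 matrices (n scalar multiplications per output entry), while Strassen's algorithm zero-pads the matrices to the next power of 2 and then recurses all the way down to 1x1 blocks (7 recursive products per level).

Matrix multiplication for 1320x1320 matrices:

Strassen's algorithm requires power-of-2 dimensions. Pad 1320x1320 to 2048x2048 (next power of 2).

Standard algorithm: 1320^3 = 2299968000 multiplications
Strassen's algorithm: 7^(log2(2048)) = 7^11 = 1977326743 multiplications
Savings: 2299968000 - 1977326743 = 322641257 multiplications

Standard: 2299968000 multiplications (1320^3). Strassen: 1977326743 multiplications (7^11, after padding to 2048x2048). Strassen reduces 8 recursive multiplications to 7 at each level.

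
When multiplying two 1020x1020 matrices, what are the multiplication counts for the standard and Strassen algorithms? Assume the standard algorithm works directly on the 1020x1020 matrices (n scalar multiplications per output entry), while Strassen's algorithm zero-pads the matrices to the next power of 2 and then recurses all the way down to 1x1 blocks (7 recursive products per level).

Matrix multiplication for 1020x1020 matrices:

Strassen's algorithm requires power-of-2 dimensions. Pad 1020x1020 to 1024x1024 (next power of 2).

Standard algorithm: 1020^3 = 1061208000 multiplications
Strassen's algorithm: 7^(log2(1024)) = 7^10 = 282475249 multiplications
Savings: 1061208000 - 282475249 = 778732751 multiplications

Standard: 1061208000 multiplications (1020^3). Strassen: 282475249 multiplications (7^10, after padding to 1024x1024). Strassen reduces 8 recursive multiplications to 7 at each level.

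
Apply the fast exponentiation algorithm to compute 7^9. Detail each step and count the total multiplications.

Computing 7^9 by squaring (build up from 7^1; each line after the first costs one multiplication):

7^1 = 7
7^2 = (7^1)^2 = 7^2 = 49
7^4 = (7^2)^2 = 49^2 = 2401
7^8 = (7^4)^2 = 2401^2 = 5764801
7^9 = 7 * 7^8 = 7 * 5764801 = 40353607

Result: 40353607
Multiplications needed: 4 (4 lines after 7^1)

7^9 = 40353607. Using exponentiation by squaring, this requires 4 multiplications. The key idea: if the exponent is even, square the half-power; if odd, multiply by the base once.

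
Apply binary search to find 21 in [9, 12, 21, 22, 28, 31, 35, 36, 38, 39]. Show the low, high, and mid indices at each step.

Binary search for 21 in [9, 12, 21, 22, 28, 31, 35, 36, 38, 39]:

lo=0, hi=9, mid=4, arr[mid]=28 -> 28 > 21, search left half
lo=0, hi=3, mid=1, arr[mid]=12 -> 12 < 21, search right half
lo=2, hi=3, mid=2, arr[mid]=21 -> Found target at index 2!

Binary search finds 21 at index 2 after 3 comparisons. The search repeatedly halves the search space by comparing with the middle element.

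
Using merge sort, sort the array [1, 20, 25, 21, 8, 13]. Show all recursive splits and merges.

Merge sort trace:

Split: [1, 20, 25, 21, 8, 13] -> [1, 20, 25] and [21, 8, 13]
  Split: [1, 20, 25] -> [1] and [20, 25]
    Split: [20, 25] -> [20] and [25]
    Merge: [20] + [25] -> [20, 25]
  Merge: [1] + [20, 25] -> [1, 20, 25]
  Split: [21, 8, 13] -> [21] and [8, 13]
    Split: [8, 13] -> [8] and [13]
    Merge: [8] + [13] -> [8, 13]
  Merge: [21] + [8, 13] -> [8, 13, 21]
Merge: [1, 20, 25] + [8, 13, 21] -> [1, 8, 13, 20, 21, 25]

Final sorted array: [1, 8, 13, 20, 21, 25]

The merge sort proceeds by recursively splitting the array and merging sorted halves.
After all merges, the sorted array is [1, 8, 13, 20, 21, 25].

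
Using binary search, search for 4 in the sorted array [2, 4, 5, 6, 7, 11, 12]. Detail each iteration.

Binary search for 4 in [2, 4, 5, 6, 7, 11, 12]:

lo=0, hi=6, mid=3, arr[mid]=6 -> 6 > 4, search left half
lo=0, hi=2, mid=1, arr[mid]=4 -> Found target at index 1!

Binary search finds 4 at index 1 after 2 comparisons. The search repeatedly halves the search space by comparing with the middle element.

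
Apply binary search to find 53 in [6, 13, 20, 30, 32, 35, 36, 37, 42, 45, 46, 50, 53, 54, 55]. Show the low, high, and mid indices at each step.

Binary search for 53 in [6, 13, 20, 30, 32, 35, 36, 37, 42, 45, 46, 50, 53, 54, 55]:

lo=0, hi=14, mid=7, arr[mid]=37 -> 37 < 53, search right half
lo=8, hi=14, mid=11, arr[mid]=50 -> 50 < 53, search right half
lo=12, hi=14, mid=13, arr[mid]=54 -> 54 > 53, search left half
lo=12, hi=12, mid=12, arr[mid]=53 -> Found target at index 12!

Binary search finds 53 at index 12 after 4 comparisons. The search repeatedly halves the search space by comparing with the middle element.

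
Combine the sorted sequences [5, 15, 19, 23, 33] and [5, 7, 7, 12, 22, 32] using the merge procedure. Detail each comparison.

Merging process:

Compare 5 vs 5: take 5 from left. Merged: [5]
Compare 15 vs 5: take 5 from right. Merged: [5, 5]
Compare 15 vs 7: take 7 from right. Merged: [5, 5, 7]
Compare 15 vs 7: take 7 from right. Merged: [5, 5, 7, 7]
Compare 15 vs 12: take 12 from right. Merged: [5, 5, 7, 7, 12]
Compare 15 vs 22: take 15 from left. Merged: [5, 5, 7, 7, 12, 15]
Compare 19 vs 22: take 19 from left. Merged: [5, 5, 7, 7, 12, 15, 19]
Compare 23 vs 22: take 22 from right. Merged: [5, 5, 7, 7, 12, 15, 19, 22]
Compare 23 vs 32: take 23 from left. Merged: [5, 5, 7, 7, 12, 15, 19, 22, 23]
Compare 33 vs 32: take 32 from right. Merged: [5, 5, 7, 7, 12, 15, 19, 22, 23, 32]
Append remaining from left: [33]. Merged: [5, 5, 7, 7, 12, 15, 19, 22, 23, 32, 33]

Final merged array: [5, 5, 7, 7, 12, 15, 19, 22, 23, 32, 33]
Total comparisons: 10

The merged array is [5, 5, 7, 7, 12, 15, 19, 22, 23, 32, 33], requiring 10 comparisons. The merge step runs in O(n) time where n is the total number of elements.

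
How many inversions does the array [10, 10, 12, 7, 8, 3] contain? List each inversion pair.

Finding inversions in [10, 10, 12, 7, 8, 3]:

(0, 3): arr[0]=10 > arr[3]=7
(0, 4): arr[0]=10 > arr[4]=8
(0, 5): arr[0]=10 > arr[5]=3
(1, 3): arr[1]=10 > arr[3]=7
(1, 4): arr[1]=10 > arr[4]=8
(1, 5): arr[1]=10 > arr[5]=3
(2, 3): arr[2]=12 > arr[3]=7
(2, 4): arr[2]=12 > arr[4]=8
(2, 5): arr[2]=12 > arr[5]=3
(3, 5): arr[3]=7 > arr[5]=3
(4, 5): arr[4]=8 > arr[5]=3

Total inversions: 11

The array has 11 inversion(s): (0,3), (0,4), (0,5), (1,3), (1,4), (1,5), (2,3), (2,4), (2,5), (3,5), (4,5). Each pair (i,j) satisfies i < j and arr[i] > arr[j].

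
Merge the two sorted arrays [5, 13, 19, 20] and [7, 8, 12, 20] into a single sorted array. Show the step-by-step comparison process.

Merging process:

Compare 5 vs 7: take 5 from left. Merged: [5]
Compare 13 vs 7: take 7 from right. Merged: [5, 7]
Compare 13 vs 8: take 8 from right. Merged: [5, 7, 8]
Compare 13 vs 12: take 12 from right. Merged: [5, 7, 8, 12]
Compare 13 vs 20: take 13 from left. Merged: [5, 7, 8, 12, 13]
Compare 19 vs 20: take 19 from left. Merged: [5, 7, 8, 12, 13, 19]
Compare 20 vs 20: take 20 from left. Merged: [5, 7, 8, 12, 13, 19, 20]
Append remaining from right: [20]. Merged: [5, 7, 8, 12, 13, 19, 20, 20]

Final merged array: [5, 7, 8, 12, 13, 19, 20, 20]
Total comparisons: 7

The merged array is [5, 7, 8, 12, 13, 19, 20, 20], requiring 7 comparisons. The merge step runs in O(n) time where n is the total number of elements.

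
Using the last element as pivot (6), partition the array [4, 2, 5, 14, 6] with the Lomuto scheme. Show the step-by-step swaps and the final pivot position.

Lomuto partition with pivot = 6:

Initial array: [4, 2, 5, 14, 6]

arr[0]=4 <= 6: swap with position 0, array becomes [4, 2, 5, 14, 6]
arr[1]=2 <= 6: swap with position 1, array becomes [4, 2, 5, 14, 6]
arr[2]=5 <= 6: swap with position 2, array becomes [4, 2, 5, 14, 6]
arr[3]=14 > 6: no swap

Place pivot at position 3: [4, 2, 5, 6, 14]
Pivot position: 3

After partitioning with pivot 6, the array becomes [4, 2, 5, 6, 14]. The pivot is placed at index 3. All elements to the left of the pivot are <= 6, and all elements to the right are > 6.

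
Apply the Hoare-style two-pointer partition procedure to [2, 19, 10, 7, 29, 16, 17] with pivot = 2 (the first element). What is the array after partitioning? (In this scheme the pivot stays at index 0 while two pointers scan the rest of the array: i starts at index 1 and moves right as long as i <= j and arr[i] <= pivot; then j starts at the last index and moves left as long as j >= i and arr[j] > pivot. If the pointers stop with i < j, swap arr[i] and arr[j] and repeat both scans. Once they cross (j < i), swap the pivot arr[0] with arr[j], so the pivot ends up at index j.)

Hoare-style two-pointer partition with pivot = 2:

Initial array: [2, 19, 10, 7, 29, 16, 17]

Pointers start at i = 1, j = 6.
i ends at 1, j ends at 0: the pointers have crossed (j < i), so scanning stops.

j = 0, so swapping arr[0] with arr[j] leaves the pivot at position 0: [2, 19, 10, 7, 29, 16, 17]
Pivot position: 0

After partitioning with pivot 2, the array becomes [2, 19, 10, 7, 29, 16, 17]. The pivot is placed at index 0. All elements to the left of the pivot are <= 2, and all elements to the right are > 2.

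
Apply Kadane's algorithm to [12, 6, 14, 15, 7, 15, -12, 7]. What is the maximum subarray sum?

Using Kadane's algorithm on [12, 6, 14, 15, 7, 15, -12, 7]:

Scanning through the array:
Position 1 (value 6): max_ending_here = 18, max_so_far = 18
Position 2 (value 14): max_ending_here = 32, max_so_far = 32
Position 3 (value 15): max_ending_here = 47, max_so_far = 47
Position 4 (value 7): max_ending_here = 54, max_so_far = 54
Position 5 (value 15): max_ending_here = 69, max_so_far = 69
Position 6 (value -12): max_ending_here = 57, max_so_far = 69
Position 7 (value 7): max_ending_here = 64, max_so_far = 69

Maximum subarray: [12, 6, 14, 15, 7, 15]
Maximum sum: 69

The maximum subarray is [12, 6, 14, 15, 7, 15] with sum 69. This subarray runs from index 0 to index 5.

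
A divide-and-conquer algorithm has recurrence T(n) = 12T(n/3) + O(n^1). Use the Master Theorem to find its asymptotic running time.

Master Theorem for T(n) = 12T(n/3) + O(n^1):

a = 12, b = 3, c = 1
log_b(a) = log_3(12) = 2.2619

Case 1: c = 1 < log_3(12) = 2.2619
T(n) = O(n^(log_3 12))

For T(n) = 12T(n/3) + O(n^1): log_3(12) = 2.2619. This is Case 1 of the Master Theorem (c < log_b(a), work dominated by leaves), giving O(n^(log_3 12)).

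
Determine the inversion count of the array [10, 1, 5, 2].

Finding inversions in [10, 1, 5, 2]:

(0, 1): arr[0]=10 > arr[1]=1
(0, 2): arr[0]=10 > arr[2]=5
(0, 3): arr[0]=10 > arr[3]=2
(2, 3): arr[2]=5 > arr[3]=2

Total inversions: 4

The array has 4 inversion(s): (0,1), (0,2), (0,3), (2,3). Each pair (i,j) satisfies i < j and arr[i] > arr[j].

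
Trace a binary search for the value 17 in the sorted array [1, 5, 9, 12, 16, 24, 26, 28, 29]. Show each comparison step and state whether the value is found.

Binary search for 17 in [1, 5, 9, 12, 16, 24, 26, 28, 29]:

lo=0, hi=8, mid=4, arr[mid]=16 -> 16 < 17, search right half
lo=5, hi=8, mid=6, arr[mid]=26 -> 26 > 17, search left half
lo=5, hi=5, mid=5, arr[mid]=24 -> 24 > 17, search left half
lo=5 > hi=4, target 17 not found

Binary search determines that 17 is not in the array after 3 comparisons. The search space was exhausted without finding the target.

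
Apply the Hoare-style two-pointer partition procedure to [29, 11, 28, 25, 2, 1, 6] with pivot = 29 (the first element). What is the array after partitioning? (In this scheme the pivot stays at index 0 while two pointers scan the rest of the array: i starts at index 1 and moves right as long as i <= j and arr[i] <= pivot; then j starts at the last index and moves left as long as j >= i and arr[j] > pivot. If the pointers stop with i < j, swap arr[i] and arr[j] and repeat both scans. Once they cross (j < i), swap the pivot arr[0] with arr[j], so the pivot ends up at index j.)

Hoare-style two-pointer partition with pivot = 29:

Initial array: [29, 11, 28, 25, 2, 1, 6]

Pointers start at i = 1, j = 6.
i ends at 7, j ends at 6: the pointers have crossed (j < i), so scanning stops.

Swap pivot arr[0] with arr[6] to place pivot at position 6: [6, 11, 28, 25, 2, 1, 29]
Pivot position: 6

After partitioning with pivot 29, the array becomes [6, 11, 28, 25, 2, 1, 29]. The pivot is placed at index 6. All elements to the left of the pivot are <= 29, and all elements to the right are > 29.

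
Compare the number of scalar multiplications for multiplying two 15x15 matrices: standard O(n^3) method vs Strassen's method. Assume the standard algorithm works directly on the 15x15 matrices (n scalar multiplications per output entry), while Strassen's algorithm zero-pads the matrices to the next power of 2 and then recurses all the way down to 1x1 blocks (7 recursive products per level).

Matrix multiplication for 15x15 matrices:

Strassen's algorithm requires power-of-2 dimensions. Pad 15x15 to 16x16 (next power of 2).

Standard algorithm: 15^3 = 3375 multiplications
Strassen's algorithm: 7^(log2(16)) = 7^4 = 2401 multiplications
Savings: 3375 - 2401 = 974 multiplications

Standard: 3375 multiplications (15^3). Strassen: 2401 multiplications (7^4, after padding to 16x16). Strassen reduces 8 recursive multiplications to 7 at each level.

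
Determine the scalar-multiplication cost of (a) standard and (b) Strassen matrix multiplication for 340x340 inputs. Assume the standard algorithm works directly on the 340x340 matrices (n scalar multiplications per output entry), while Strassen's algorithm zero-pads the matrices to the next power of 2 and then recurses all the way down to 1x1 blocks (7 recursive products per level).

Matrix multiplication for 340x340 matrices:

Strassen's algorithm requires power-of-2 dimensions. Pad 340x340 to 512x512 (next power of 2).

Standard algorithm: 340^3 = 39304000 multiplications
Strassen's algorithm: 7^(log2(512)) = 7^9 = 40353607 multiplications
Difference: 39304000 - 40353607 = -1049607 (Strassen uses MORE here due to padding overhead — for small or just-over-power-of-2 n, padding can outweigh the per-level savings)

Standard: 39304000 multiplications (340^3). Strassen: 40353607 multiplications (7^9, after padding to 512x512). Strassen reduces 8 recursive multiplications to 7 at each level.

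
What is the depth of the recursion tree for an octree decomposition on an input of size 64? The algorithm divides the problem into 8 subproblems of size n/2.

For divide and conquer with division factor 2:

Problem sizes at each level:
Level 0: 64
Level 1: 32
Level 2: 16
Level 3: 8
Level 4: 4
Level 5: 2
Level 6: 1

The root is level 0 and the size-1 base case is level 6 (the tree spans levels 0 through 6, i.e. 7 levels counting the root), so the depth is the number of divisions: log_2(64) = 6

The recursion tree depth is log_2(64) = 6. At each level, the problem size is divided by 2, so it takes 6 divisions to reduce to a base case of size 1. The algorithm makes 8 recursive calls at each level.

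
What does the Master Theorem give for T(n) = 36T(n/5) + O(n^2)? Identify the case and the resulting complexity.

Master Theorem for T(n) = 36T(n/5) + O(n^2):

a = 36, b = 5, c = 2
log_b(a) = log_5(36) = 2.2266

Case 1: c = 2 < log_5(36) = 2.2266
T(n) = O(n^(log_5 36))

For T(n) = 36T(n/5) + O(n^2): log_5(36) = 2.2266. This is Case 1 of the Master Theorem (c < log_b(a), work dominated by leaves), giving O(n^(log_5 36)).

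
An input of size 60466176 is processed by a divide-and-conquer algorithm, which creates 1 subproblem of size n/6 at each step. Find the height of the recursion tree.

For divide and conquer with division factor 6:

Problem sizes at each level:
Level 0: 60466176
Level 1: 10077696
Level 2: 1679616
Level 3: 279936
Level 4: 46656
Level 5: 7776
Level 6: 1296
Level 7: 216
Level 8: 36
Level 9: 6
Level 10: 1

The root is level 0 and the size-1 base case is level 10 (the tree spans levels 0 through 10, i.e. 11 levels counting the root), so the depth is the number of divisions: log_6(60466176) = 10

The recursion tree depth is log_6(60466176) = 10. At each level, the problem size is divided by 6, so it takes 10 divisions to reduce to a base case of size 1. The algorithm makes 1 recursive call at each level.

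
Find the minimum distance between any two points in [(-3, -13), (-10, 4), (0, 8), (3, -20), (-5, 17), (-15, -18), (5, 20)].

Computing all pairwise distances among 7 points:

d((-3, -13), (-10, 4)) = 18.3848
d((-3, -13), (0, 8)) = 21.2132
d((-3, -13), (3, -20)) = 9.2195 <-- minimum
d((-3, -13), (-5, 17)) = 30.0666
d((-3, -13), (-15, -18)) = 13.0
d((-3, -13), (5, 20)) = 33.9559
d((-10, 4), (0, 8)) = 10.7703
d((-10, 4), (3, -20)) = 27.2947
d((-10, 4), (-5, 17)) = 13.9284
d((-10, 4), (-15, -18)) = 22.561
d((-10, 4), (5, 20)) = 21.9317
d((0, 8), (3, -20)) = 28.1603
d((0, 8), (-5, 17)) = 10.2956
d((0, 8), (-15, -18)) = 30.0167
d((0, 8), (5, 20)) = 13.0
d((3, -20), (-5, 17)) = 37.855
d((3, -20), (-15, -18)) = 18.1108
d((3, -20), (5, 20)) = 40.05
d((-5, 17), (-15, -18)) = 36.4005
d((-5, 17), (5, 20)) = 10.4403
d((-15, -18), (5, 20)) = 42.9418

Closest pair: (-3, -13) and (3, -20) with distance 9.2195

The closest pair is (-3, -13) and (3, -20) with Euclidean distance 9.2195. For 7 points, brute-force pairwise comparison is shown above. For large n, the divide-and-conquer algorithm (sort by x, recurse on halves, check the dividing strip) achieves O(n log n).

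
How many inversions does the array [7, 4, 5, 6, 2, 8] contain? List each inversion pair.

Finding inversions in [7, 4, 5, 6, 2, 8]:

(0, 1): arr[0]=7 > arr[1]=4
(0, 2): arr[0]=7 > arr[2]=5
(0, 3): arr[0]=7 > arr[3]=6
(0, 4): arr[0]=7 > arr[4]=2
(1, 4): arr[1]=4 > arr[4]=2
(2, 4): arr[2]=5 > arr[4]=2
(3, 4): arr[3]=6 > arr[4]=2

Total inversions: 7

The array has 7 inversion(s): (0,1), (0,2), (0,3), (0,4), (1,4), (2,4), (3,4). Each pair (i,j) satisfies i < j and arr[i] > arr[j].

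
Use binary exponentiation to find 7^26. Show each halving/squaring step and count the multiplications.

Computing 7^26 by squaring (build up from 7^1; each line after the first costs one multiplication):

7^1 = 7
7^2 = (7^1)^2 = 7^2 = 49
7^3 = 7 * 7^2 = 7 * 49 = 343
7^6 = (7^3)^2 = 343^2 = 117649
7^12 = (7^6)^2 = 117649^2 = 13841287201
7^13 = 7 * 7^12 = 7 * 13841287201 = 96889010407
7^26 = (7^13)^2 = 96889010407^2 = 9387480337647754305649

Result: 9387480337647754305649
Multiplications needed: 6 (6 lines after 7^1)

7^26 = 9387480337647754305649. Using exponentiation by squaring, this requires 6 multiplications. The key idea: if the exponent is even, square the half-power; if odd, multiply by the base once.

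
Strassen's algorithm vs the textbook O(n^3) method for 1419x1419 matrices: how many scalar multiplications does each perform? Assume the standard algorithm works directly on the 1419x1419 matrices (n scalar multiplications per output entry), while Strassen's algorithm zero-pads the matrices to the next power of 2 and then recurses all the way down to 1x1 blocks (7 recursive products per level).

Matrix multiplication for 1419x1419 matrices:

Strassen's algorithm requires power-of-2 dimensions. Pad 1419x1419 to 2048x2048 (next power of 2).

Standard algorithm: 1419^3 = 2857243059 multiplications
Strassen's algorithm: 7^(log2(2048)) = 7^11 = 1977326743 multiplications
Savings: 2857243059 - 1977326743 = 879916316 multiplications

Standard: 2857243059 multiplications (1419^3). Strassen: 1977326743 multiplications (7^11, after padding to 2048x2048). Strassen reduces 8 recursive multiplications to 7 at each level.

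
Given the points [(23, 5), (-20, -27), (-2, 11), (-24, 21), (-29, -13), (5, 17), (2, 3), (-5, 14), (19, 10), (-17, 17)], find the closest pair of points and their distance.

Computing all pairwise distances among 10 points:

d((23, 5), (-20, -27)) = 53.6004
d((23, 5), (-2, 11)) = 25.7099
d((23, 5), (-24, 21)) = 49.6488
d((23, 5), (-29, -13)) = 55.0273
d((23, 5), (5, 17)) = 21.6333
d((23, 5), (2, 3)) = 21.095
d((23, 5), (-5, 14)) = 29.4109
d((23, 5), (19, 10)) = 6.4031
d((23, 5), (-17, 17)) = 41.7612
d((-20, -27), (-2, 11)) = 42.0476
d((-20, -27), (-24, 21)) = 48.1664
d((-20, -27), (-29, -13)) = 16.6433
d((-20, -27), (5, 17)) = 50.6063
d((-20, -27), (2, 3)) = 37.2022
d((-20, -27), (-5, 14)) = 43.6578
d((-20, -27), (19, 10)) = 53.7587
d((-20, -27), (-17, 17)) = 44.1022
d((-2, 11), (-24, 21)) = 24.1661
d((-2, 11), (-29, -13)) = 36.1248
d((-2, 11), (5, 17)) = 9.2195
d((-2, 11), (2, 3)) = 8.9443
d((-2, 11), (-5, 14)) = 4.2426 <-- minimum
d((-2, 11), (19, 10)) = 21.0238
d((-2, 11), (-17, 17)) = 16.1555
d((-24, 21), (-29, -13)) = 34.3657
d((-24, 21), (5, 17)) = 29.2746
d((-24, 21), (2, 3)) = 31.6228
d((-24, 21), (-5, 14)) = 20.2485
d((-24, 21), (19, 10)) = 44.3847
d((-24, 21), (-17, 17)) = 8.0623
d((-29, -13), (5, 17)) = 45.3431
d((-29, -13), (2, 3)) = 34.8855
d((-29, -13), (-5, 14)) = 36.1248
d((-29, -13), (19, 10)) = 53.2259
d((-29, -13), (-17, 17)) = 32.311
d((5, 17), (2, 3)) = 14.3178
d((5, 17), (-5, 14)) = 10.4403
d((5, 17), (19, 10)) = 15.6525
d((5, 17), (-17, 17)) = 22.0
d((2, 3), (-5, 14)) = 13.0384
d((2, 3), (19, 10)) = 18.3848
d((2, 3), (-17, 17)) = 23.6008
d((-5, 14), (19, 10)) = 24.3311
d((-5, 14), (-17, 17)) = 12.3693
d((19, 10), (-17, 17)) = 36.6742

Closest pair: (-2, 11) and (-5, 14) with distance 4.2426

The closest pair is (-2, 11) and (-5, 14) with Euclidean distance 4.2426. For 10 points, brute-force pairwise comparison is shown above. For large n, the divide-and-conquer algorithm (sort by x, recurse on halves, check the dividing strip) achieves O(n log n).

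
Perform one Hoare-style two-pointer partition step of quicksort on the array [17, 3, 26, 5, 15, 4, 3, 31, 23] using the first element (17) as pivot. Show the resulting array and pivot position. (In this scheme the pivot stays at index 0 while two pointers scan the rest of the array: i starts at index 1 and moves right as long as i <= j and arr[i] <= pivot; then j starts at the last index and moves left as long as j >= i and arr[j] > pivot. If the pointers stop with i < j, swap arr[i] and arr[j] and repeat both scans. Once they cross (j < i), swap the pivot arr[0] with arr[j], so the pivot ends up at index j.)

Hoare-style two-pointer partition with pivot = 17:

Initial array: [17, 3, 26, 5, 15, 4, 3, 31, 23]

Pointers start at i = 1, j = 8.
i stops at index 2 (arr[2]=26 > 17), j stops at index 6 (arr[6]=3 <= 17): swap arr[2] and arr[6], array becomes [17, 3, 3, 5, 15, 4, 26, 31, 23]
i ends at 6, j ends at 5: the pointers have crossed (j < i), so scanning stops.

Swap pivot arr[0] with arr[5] to place pivot at position 5: [4, 3, 3, 5, 15, 17, 26, 31, 23]
Pivot position: 5

After partitioning with pivot 17, the array becomes [4, 3, 3, 5, 15, 17, 26, 31, 23]. The pivot is placed at index 5. All elements to the left of the pivot are <= 17, and all elements to the right are > 17.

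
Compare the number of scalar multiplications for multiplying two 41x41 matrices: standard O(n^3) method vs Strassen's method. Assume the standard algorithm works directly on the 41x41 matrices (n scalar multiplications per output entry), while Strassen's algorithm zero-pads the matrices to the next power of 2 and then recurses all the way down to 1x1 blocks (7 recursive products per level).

Matrix multiplication for 41x41 matrices:

Strassen's algorithm requires power-of-2 dimensions. Pad 41x41 to 64x64 (next power of 2).

Standard algorithm: 41^3 = 68921 multiplications
Strassen's algorithm: 7^(log2(64)) = 7^6 = 117649 multiplications
Difference: 68921 - 117649 = -48728 (Strassen uses MORE here due to padding overhead — for small or just-over-power-of-2 n, padding can outweigh the per-level savings)

Standard: 68921 multiplications (41^3). Strassen: 117649 multiplications (7^6, after padding to 64x64). Strassen reduces 8 recursive multiplications to 7 at each level.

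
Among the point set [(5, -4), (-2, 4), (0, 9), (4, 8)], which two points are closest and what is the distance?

Computing all pairwise distances among 4 points:

d((5, -4), (-2, 4)) = 10.6301
d((5, -4), (0, 9)) = 13.9284
d((5, -4), (4, 8)) = 12.0416
d((-2, 4), (0, 9)) = 5.3852
d((-2, 4), (4, 8)) = 7.2111
d((0, 9), (4, 8)) = 4.1231 <-- minimum

Closest pair: (0, 9) and (4, 8) with distance 4.1231

The closest pair is (0, 9) and (4, 8) with Euclidean distance 4.1231. For 4 points, brute-force pairwise comparison is shown above. For large n, the divide-and-conquer algorithm (sort by x, recurse on halves, check the dividing strip) achieves O(n log n).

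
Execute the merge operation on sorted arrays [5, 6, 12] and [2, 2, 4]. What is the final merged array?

Merging process:

Compare 5 vs 2: take 2 from right. Merged: [2]
Compare 5 vs 2: take 2 from right. Merged: [2, 2]
Compare 5 vs 4: take 4 from right. Merged: [2, 2, 4]
Append remaining from left: [5, 6, 12]. Merged: [2, 2, 4, 5, 6, 12]

Final merged array: [2, 2, 4, 5, 6, 12]
Total comparisons: 3

The merged array is [2, 2, 4, 5, 6, 12], requiring 3 comparisons. The merge step runs in O(n) time where n is the total number of elements.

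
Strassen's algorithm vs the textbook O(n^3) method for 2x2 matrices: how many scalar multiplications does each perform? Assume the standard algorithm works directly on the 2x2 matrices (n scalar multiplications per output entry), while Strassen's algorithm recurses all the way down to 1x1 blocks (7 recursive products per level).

Matrix multiplication for 2x2 matrices:

Standard algorithm: 2^3 = 8 multiplications
Strassen's algorithm: 7^(log2(2)) = 7^1 = 7 multiplications
Savings: 8 - 7 = 1 multiplications

Standard: 8 multiplications (2^3). Strassen: 7 multiplications (7^1). Strassen reduces 8 recursive multiplications to 7 at each level.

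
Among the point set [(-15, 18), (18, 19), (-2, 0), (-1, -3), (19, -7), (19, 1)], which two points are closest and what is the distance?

Computing all pairwise distances among 6 points:

d((-15, 18), (18, 19)) = 33.0151
d((-15, 18), (-2, 0)) = 22.2036
d((-15, 18), (-1, -3)) = 25.2389
d((-15, 18), (19, -7)) = 42.2019
d((-15, 18), (19, 1)) = 38.0132
d((18, 19), (-2, 0)) = 27.5862
d((18, 19), (-1, -3)) = 29.0689
d((18, 19), (19, -7)) = 26.0192
d((18, 19), (19, 1)) = 18.0278
d((-2, 0), (-1, -3)) = 3.1623 <-- minimum
d((-2, 0), (19, -7)) = 22.1359
d((-2, 0), (19, 1)) = 21.0238
d((-1, -3), (19, -7)) = 20.3961
d((-1, -3), (19, 1)) = 20.3961
d((19, -7), (19, 1)) = 8.0

Closest pair: (-2, 0) and (-1, -3) with distance 3.1623

The closest pair is (-2, 0) and (-1, -3) with Euclidean distance 3.1623. For 6 points, brute-force pairwise comparison is shown above. For large n, the divide-and-conquer algorithm (sort by x, recurse on halves, check the dividing strip) achieves O(n log n).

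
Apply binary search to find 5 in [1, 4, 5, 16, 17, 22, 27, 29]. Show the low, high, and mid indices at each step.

Binary search for 5 in [1, 4, 5, 16, 17, 22, 27, 29]:

lo=0, hi=7, mid=3, arr[mid]=16 -> 16 > 5, search left half
lo=0, hi=2, mid=1, arr[mid]=4 -> 4 < 5, search right half
lo=2, hi=2, mid=2, arr[mid]=5 -> Found target at index 2!

Binary search finds 5 at index 2 after 3 comparisons. The search repeatedly halves the search space by comparing with the middle element.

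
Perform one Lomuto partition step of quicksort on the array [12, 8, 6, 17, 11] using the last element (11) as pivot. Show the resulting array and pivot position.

Lomuto partition with pivot = 11:

Initial array: [12, 8, 6, 17, 11]

arr[0]=12 > 11: no swap
arr[1]=8 <= 11: swap with position 0, array becomes [8, 12, 6, 17, 11]
arr[2]=6 <= 11: swap with position 1, array becomes [8, 6, 12, 17, 11]
arr[3]=17 > 11: no swap

Place pivot at position 2: [8, 6, 11, 17, 12]
Pivot position: 2

After partitioning with pivot 11, the array becomes [8, 6, 11, 17, 12]. The pivot is placed at index 2. All elements to the left of the pivot are <= 11, and all elements to the right are > 11.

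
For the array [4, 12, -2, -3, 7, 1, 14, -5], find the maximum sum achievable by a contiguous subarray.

Using Kadane's algorithm on [4, 12, -2, -3, 7, 1, 14, -5]:

Scanning through the array:
Position 1 (value 12): max_ending_here = 16, max_so_far = 16
Position 2 (value -2): max_ending_here = 14, max_so_far = 16
Position 3 (value -3): max_ending_here = 11, max_so_far = 16
Position 4 (value 7): max_ending_here = 18, max_so_far = 18
Position 5 (value 1): max_ending_here = 19, max_so_far = 19
Position 6 (value 14): max_ending_here = 33, max_so_far = 33
Position 7 (value -5): max_ending_here = 28, max_so_far = 33

Maximum subarray: [4, 12, -2, -3, 7, 1, 14]
Maximum sum: 33

The maximum subarray is [4, 12, -2, -3, 7, 1, 14] with sum 33. This subarray runs from index 0 to index 6.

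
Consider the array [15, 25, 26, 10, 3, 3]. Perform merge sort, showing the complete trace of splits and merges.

Merge sort trace:

Split: [15, 25, 26, 10, 3, 3] -> [15, 25, 26] and [10, 3, 3]
  Split: [15, 25, 26] -> [15] and [25, 26]
    Split: [25, 26] -> [25] and [26]
    Merge: [25] + [26] -> [25, 26]
  Merge: [15] + [25, 26] -> [15, 25, 26]
  Split: [10, 3, 3] -> [10] and [3, 3]
    Split: [3, 3] -> [3] and [3]
    Merge: [3] + [3] -> [3, 3]
  Merge: [10] + [3, 3] -> [3, 3, 10]
Merge: [15, 25, 26] + [3, 3, 10] -> [3, 3, 10, 15, 25, 26]

Final sorted array: [3, 3, 10, 15, 25, 26]

The merge sort proceeds by recursively splitting the array and merging sorted halves.
After all merges, the sorted array is [3, 3, 10, 15, 25, 26].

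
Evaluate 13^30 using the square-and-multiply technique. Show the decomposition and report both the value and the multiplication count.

Computing 13^30 by squaring (build up from 13^1; each line after the first costs one multiplication):

13^1 = 13
13^2 = (13^1)^2 = 13^2 = 169
13^3 = 13 * 13^2 = 13 * 169 = 2197
13^6 = (13^3)^2 = 2197^2 = 4826809
13^7 = 13 * 13^6 = 13 * 4826809 = 62748517
13^14 = (13^7)^2 = 62748517^2 = 3937376385699289
13^15 = 13 * 13^14 = 13 * 3937376385699289 = 51185893014090757
13^30 = (13^15)^2 = 51185893014090757^2 = 2619995643649944960380551432833049

Result: 2619995643649944960380551432833049
Multiplications needed: 7 (7 lines after 13^1)

13^30 = 2619995643649944960380551432833049. Using exponentiation by squaring, this requires 7 multiplications. The key idea: if the exponent is even, square the half-power; if odd, multiply by the base once.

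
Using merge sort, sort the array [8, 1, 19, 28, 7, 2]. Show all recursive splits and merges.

Merge sort trace:

Split: [8, 1, 19, 28, 7, 2] -> [8, 1, 19] and [28, 7, 2]
  Split: [8, 1, 19] -> [8] and [1, 19]
    Split: [1, 19] -> [1] and [19]
    Merge: [1] + [19] -> [1, 19]
  Merge: [8] + [1, 19] -> [1, 8, 19]
  Split: [28, 7, 2] -> [28] and [7, 2]
    Split: [7, 2] -> [7] and [2]
    Merge: [7] + [2] -> [2, 7]
  Merge: [28] + [2, 7] -> [2, 7, 28]
Merge: [1, 8, 19] + [2, 7, 28] -> [1, 2, 7, 8, 19, 28]

Final sorted array: [1, 2, 7, 8, 19, 28]

The merge sort proceeds by recursively splitting the array and merging sorted halves.
After all merges, the sorted array is [1, 2, 7, 8, 19, 28].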